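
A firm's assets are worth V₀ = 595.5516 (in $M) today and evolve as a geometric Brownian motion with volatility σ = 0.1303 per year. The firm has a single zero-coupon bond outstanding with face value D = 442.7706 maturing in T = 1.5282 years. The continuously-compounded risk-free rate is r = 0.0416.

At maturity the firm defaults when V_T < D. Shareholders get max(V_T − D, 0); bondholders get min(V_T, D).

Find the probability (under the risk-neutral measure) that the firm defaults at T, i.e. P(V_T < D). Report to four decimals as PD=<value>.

d₁ = [ln(V₀/D) + (r + σ²/2)T] / (σ√T)
   = [ln(595.5516/442.7706) + (0.0416 + 0.5·0.1303²)·1.5282] / (0.1303·√1.5282)
   = [0.296436 + 0.076546] / 0.161077 = 2.315548
d₂ = d₁ − σ√T = 2.315548 − 0.161077 = 2.154470
risk-neutral PD = N(−d₂) = N(-2.154470) = 0.015602

PD=0.0156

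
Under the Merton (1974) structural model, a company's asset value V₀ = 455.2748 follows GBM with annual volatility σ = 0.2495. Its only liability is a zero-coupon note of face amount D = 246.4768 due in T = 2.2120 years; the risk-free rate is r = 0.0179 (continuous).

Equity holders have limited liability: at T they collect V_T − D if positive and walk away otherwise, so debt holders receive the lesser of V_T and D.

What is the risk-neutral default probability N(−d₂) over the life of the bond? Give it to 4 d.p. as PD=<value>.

PD=0.0576

d₁ = [ln(V₀/D) + (r + σ²/2)T] / (σ√T)
   = [ln(455.2748/246.4768) + (0.0179 + 0.5·0.2495²)·2.2120] / (0.2495·√2.2120)
   = [0.613633 + 0.108444] / 0.371076 = 1.945899
d₂ = d₁ − σ√T = 1.945899 − 0.371076 = 1.574823
risk-neutral PD = N(−d₂) = N(-1.574823) = 0.057649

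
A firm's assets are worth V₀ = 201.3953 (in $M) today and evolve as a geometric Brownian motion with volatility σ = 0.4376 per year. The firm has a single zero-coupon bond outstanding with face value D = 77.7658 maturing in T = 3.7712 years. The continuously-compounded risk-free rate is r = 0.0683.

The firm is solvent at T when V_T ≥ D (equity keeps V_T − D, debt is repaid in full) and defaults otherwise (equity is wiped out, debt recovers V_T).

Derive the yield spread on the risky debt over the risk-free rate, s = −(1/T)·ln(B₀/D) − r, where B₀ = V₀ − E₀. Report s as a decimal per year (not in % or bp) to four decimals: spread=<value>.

spread=0.0138

d₁ = [ln(V₀/D) + (r + σ²/2)T] / (σ√T)
   = [ln(201.3953/77.7658) + (0.0683 + 0.5·0.4376²)·3.7712] / (0.4376·√3.7712)
   = [0.951568 + 0.618654] / 0.849801 = 1.847753
d₂ = d₁ − σ√T = 1.847753 − 0.849801 = 0.997952
N(d₁) = 0.967681,  N(d₂) = 0.840849,  e^(−rT) = 0.772925
E₀ = V₀·N(d₁) − D·e^(−rT)·N(d₂)
   = 201.3953·0.967681 − 77.7658·0.772925·0.840849 = 144.345376
B₀ = V₀ − E₀ = 201.3953 − 144.345376 = 57.049924
spread = −(1/T)·ln(B₀/D) − r = −(1/3.7712)·ln(57.049924/77.7658) − 0.0683 = 0.01384229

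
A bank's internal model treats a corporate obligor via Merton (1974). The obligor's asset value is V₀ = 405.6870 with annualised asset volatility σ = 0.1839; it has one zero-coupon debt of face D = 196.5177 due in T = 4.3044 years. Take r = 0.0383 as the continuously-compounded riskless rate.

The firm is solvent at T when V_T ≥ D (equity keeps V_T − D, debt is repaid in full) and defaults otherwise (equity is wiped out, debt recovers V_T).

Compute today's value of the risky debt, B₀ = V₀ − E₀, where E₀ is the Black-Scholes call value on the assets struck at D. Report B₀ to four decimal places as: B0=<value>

B0=166.3238

d₁ = [ln(V₀/D) + (r + σ²/2)T] / (σ√T)
   = [ln(405.6870/196.5177) + (0.0383 + 0.5·0.1839²)·4.3044] / (0.1839·√4.3044)
   = [0.724829 + 0.237644] / 0.381538 = 2.522614
d₂ = d₁ − σ√T = 2.522614 − 0.381538 = 2.141076
N(d₁) = 0.994176,  N(d₂) = 0.983866,  e^(−rT) = 0.848014
E₀ = V₀·N(d₁) − D·e^(−rT)·N(d₂)
   = 405.6870·0.994176 − 196.5177·0.848014·0.983866 = 239.363177
B₀ = V₀ − E₀ = 405.6870 − 239.363177 = 166.323823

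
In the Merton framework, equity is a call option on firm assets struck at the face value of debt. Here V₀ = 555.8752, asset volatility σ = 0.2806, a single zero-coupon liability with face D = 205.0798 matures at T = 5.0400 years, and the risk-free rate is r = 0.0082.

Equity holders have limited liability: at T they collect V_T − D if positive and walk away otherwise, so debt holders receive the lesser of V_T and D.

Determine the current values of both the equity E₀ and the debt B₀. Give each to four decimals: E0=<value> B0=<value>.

E0=363.2569 B0=192.6183

d₁ = [ln(V₀/D) + (r + σ²/2)T] / (σ√T)
   = [ln(555.8752/205.0798) + (0.0082 + 0.5·0.2806²)·5.0400] / (0.2806·√5.0400)
   = [0.997145 + 0.239744] / 0.629945 = 1.963485
d₂ = d₁ − σ√T = 1.963485 − 0.629945 = 1.333539
N(d₁) = 0.975205,  N(d₂) = 0.908823,  e^(−rT) = 0.959514
E₀ = V₀·N(d₁) − D·e^(−rT)·N(d₂)
   = 555.8752·0.975205 − 205.0798·0.959514·0.908823 = 363.256921
B₀ = V₀ − E₀ = 555.8752 − 363.256921 = 192.618279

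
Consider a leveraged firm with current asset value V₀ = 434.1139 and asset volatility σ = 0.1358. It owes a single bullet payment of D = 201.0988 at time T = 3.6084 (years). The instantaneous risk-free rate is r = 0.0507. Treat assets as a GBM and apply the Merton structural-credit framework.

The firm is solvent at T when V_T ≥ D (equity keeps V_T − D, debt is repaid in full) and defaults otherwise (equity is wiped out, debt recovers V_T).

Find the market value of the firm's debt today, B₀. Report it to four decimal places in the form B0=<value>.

d₁ = [ln(V₀/D) + (r + σ²/2)T] / (σ√T)
   = [ln(434.1139/201.0988) + (0.0507 + 0.5·0.1358²)·3.6084] / (0.1358·√3.6084)
   = [0.769511 + 0.216218] / 0.257963 = 3.821205
d₂ = d₁ − σ√T = 3.821205 − 0.257963 = 3.563243
N(d₁) = 0.999934,  N(d₂) = 0.999817,  e^(−rT) = 0.832813
E₀ = V₀·N(d₁) − D·e^(−rT)·N(d₂)
   = 434.1139·0.999934 − 201.0988·0.832813·0.999817 = 266.638008
B₀ = V₀ − E₀ = 434.1139 − 266.638008 = 167.475892

B0=167.4759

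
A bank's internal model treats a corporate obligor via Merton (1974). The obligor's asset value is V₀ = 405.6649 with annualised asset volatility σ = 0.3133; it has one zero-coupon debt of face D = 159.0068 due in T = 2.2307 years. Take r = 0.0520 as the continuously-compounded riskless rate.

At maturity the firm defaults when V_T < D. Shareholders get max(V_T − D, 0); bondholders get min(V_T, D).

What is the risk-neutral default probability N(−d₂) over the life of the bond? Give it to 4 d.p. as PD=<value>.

d₁ = [ln(V₀/D) + (r + σ²/2)T] / (σ√T)
   = [ln(405.6649/159.0068) + (0.0520 + 0.5·0.3133²)·2.2307] / (0.3133·√2.2307)
   = [0.936580 + 0.225476] / 0.467930 = 2.483397
d₂ = d₁ − σ√T = 2.483397 − 0.467930 = 2.015467
risk-neutral PD = N(−d₂) = N(-2.015467) = 0.021928

PD=0.0219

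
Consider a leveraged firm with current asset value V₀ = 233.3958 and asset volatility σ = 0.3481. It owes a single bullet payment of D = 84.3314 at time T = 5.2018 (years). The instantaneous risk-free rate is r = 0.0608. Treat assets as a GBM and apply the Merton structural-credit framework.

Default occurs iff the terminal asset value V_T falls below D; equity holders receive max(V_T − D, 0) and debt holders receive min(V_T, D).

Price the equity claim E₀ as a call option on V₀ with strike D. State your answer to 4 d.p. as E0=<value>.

d₁ = [ln(V₀/D) + (r + σ²/2)T] / (σ√T)
   = [ln(233.3958/84.3314) + (0.0608 + 0.5·0.3481²)·5.2018] / (0.3481·√5.2018)
   = [1.017981 + 0.631430] / 0.793928 = 2.077534
d₂ = d₁ − σ√T = 2.077534 − 0.793928 = 1.283606
N(d₁) = 0.981124,  N(d₂) = 0.900360,  e^(−rT) = 0.728863
E₀ = V₀·N(d₁) − D·e^(−rT)·N(d₂)
   = 233.3958·0.981124 − 84.3314·0.728863·0.900360 = 173.648612

E0=173.6486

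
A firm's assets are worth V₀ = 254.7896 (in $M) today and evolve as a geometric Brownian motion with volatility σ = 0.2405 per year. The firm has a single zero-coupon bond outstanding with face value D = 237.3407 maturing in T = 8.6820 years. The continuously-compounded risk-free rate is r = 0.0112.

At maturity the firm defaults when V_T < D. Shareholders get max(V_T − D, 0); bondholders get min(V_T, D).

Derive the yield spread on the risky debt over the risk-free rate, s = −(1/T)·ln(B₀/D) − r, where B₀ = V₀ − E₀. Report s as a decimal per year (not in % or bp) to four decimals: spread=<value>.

d₁ = [ln(V₀/D) + (r + σ²/2)T] / (σ√T)
   = [ln(254.7896/237.3407) + (0.0112 + 0.5·0.2405²)·8.6820] / (0.2405·√8.6820)
   = [0.070941 + 0.348323] / 0.708639 = 0.591647
d₂ = d₁ − σ√T = 0.591647 − 0.708639 = -0.116991
N(d₁) = 0.722957,  N(d₂) = 0.453433,  e^(−rT) = 0.907340
E₀ = V₀·N(d₁) − D·e^(−rT)·N(d₂)
   = 254.7896·0.722957 − 237.3407·0.907340·0.453433 = 86.555568
B₀ = V₀ − E₀ = 254.7896 − 86.555568 = 168.234032
spread = −(1/T)·ln(B₀/D) − r = −(1/8.6820)·ln(168.234032/237.3407) − 0.0112 = 0.02843840

spread=0.0284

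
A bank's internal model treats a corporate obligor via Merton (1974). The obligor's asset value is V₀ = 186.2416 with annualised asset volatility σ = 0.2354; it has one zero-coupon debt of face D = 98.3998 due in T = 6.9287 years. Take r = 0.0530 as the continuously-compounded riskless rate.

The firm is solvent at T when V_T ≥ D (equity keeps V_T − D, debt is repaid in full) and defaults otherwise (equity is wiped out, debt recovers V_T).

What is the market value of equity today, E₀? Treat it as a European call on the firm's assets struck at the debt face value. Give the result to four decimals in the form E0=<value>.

E0=119.5698

d₁ = [ln(V₀/D) + (r + σ²/2)T] / (σ√T)
   = [ln(186.2416/98.3998) + (0.0530 + 0.5·0.2354²)·6.9287] / (0.2354·√6.9287)
   = [0.638006 + 0.559192] / 0.619630 = 1.932117
d₂ = d₁ − σ√T = 1.932117 − 0.619630 = 1.312488
N(d₁) = 0.973327,  N(d₂) = 0.905322,  e^(−rT) = 0.692656
E₀ = V₀·N(d₁) − D·e^(−rT)·N(d₂)
   = 186.2416·0.973327 − 98.3998·0.692656·0.905322 = 119.569792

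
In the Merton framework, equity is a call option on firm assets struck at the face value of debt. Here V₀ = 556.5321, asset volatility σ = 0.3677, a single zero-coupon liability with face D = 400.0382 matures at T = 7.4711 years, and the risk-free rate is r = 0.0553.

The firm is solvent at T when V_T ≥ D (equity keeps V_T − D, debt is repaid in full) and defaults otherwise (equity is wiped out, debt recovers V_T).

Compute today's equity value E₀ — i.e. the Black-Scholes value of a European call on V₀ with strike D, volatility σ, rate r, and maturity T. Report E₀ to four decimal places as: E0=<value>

E0=339.8069

d₁ = [ln(V₀/D) + (r + σ²/2)T] / (σ√T)
   = [ln(556.5321/400.0382) + (0.0553 + 0.5·0.3677²)·7.4711] / (0.3677·√7.4711)
   = [0.330165 + 0.918210] / 1.005046 = 1.242108
d₂ = d₁ − σ√T = 1.242108 − 1.005046 = 0.237062
N(d₁) = 0.892902,  N(d₂) = 0.593696,  e^(−rT) = 0.661562
E₀ = V₀·N(d₁) − D·e^(−rT)·N(d₂)
   = 556.5321·0.892902 − 400.0382·0.661562·0.593696 = 339.806860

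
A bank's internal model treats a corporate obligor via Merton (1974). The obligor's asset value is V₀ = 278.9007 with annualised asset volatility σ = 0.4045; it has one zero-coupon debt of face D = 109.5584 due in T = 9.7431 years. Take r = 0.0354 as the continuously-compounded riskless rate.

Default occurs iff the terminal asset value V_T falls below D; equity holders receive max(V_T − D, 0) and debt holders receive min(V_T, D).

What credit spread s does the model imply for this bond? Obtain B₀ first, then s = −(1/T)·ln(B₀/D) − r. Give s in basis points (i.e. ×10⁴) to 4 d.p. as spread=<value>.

d₁ = [ln(V₀/D) + (r + σ²/2)T] / (σ√T)
   = [ln(278.9007/109.5584) + (0.0354 + 0.5·0.4045²)·9.7431] / (0.4045·√9.7431)
   = [0.934398 + 1.141990] / 1.262604 = 1.644529
d₂ = d₁ − σ√T = 1.644529 − 1.262604 = 0.381925
N(d₁) = 0.949966,  N(d₂) = 0.648741,  e^(−rT) = 0.708287
E₀ = V₀·N(d₁) − D·e^(−rT)·N(d₂)
   = 278.9007·0.949966 − 109.5584·0.708287·0.648741 = 214.604756
B₀ = V₀ − E₀ = 278.9007 − 214.604756 = 64.295944
spread = −(1/T)·ln(B₀/D) − r = −(1/9.7431)·ln(64.295944/109.5584) − 0.0354 = 0.01930140
in basis points: 0.01930140 × 10⁴ = 193.0140 bp

spread=193.0140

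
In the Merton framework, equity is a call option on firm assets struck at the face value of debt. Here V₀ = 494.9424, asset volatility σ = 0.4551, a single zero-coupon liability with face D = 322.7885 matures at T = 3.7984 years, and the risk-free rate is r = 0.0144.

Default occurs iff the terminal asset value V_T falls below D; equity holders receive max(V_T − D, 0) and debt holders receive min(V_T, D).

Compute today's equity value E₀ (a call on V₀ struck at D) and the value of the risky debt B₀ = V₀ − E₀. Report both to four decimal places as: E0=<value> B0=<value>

E0=249.8709 B0=245.0715

d₁ = [ln(V₀/D) + (r + σ²/2)T] / (σ√T)
   = [ln(494.9424/322.7885) + (0.0144 + 0.5·0.4551²)·3.7984] / (0.4551·√3.7984)
   = [0.427444 + 0.448052] / 0.886966 = 0.987068
d₂ = d₁ − σ√T = 0.987068 − 0.886966 = 0.100101
N(d₁) = 0.838195,  N(d₂) = 0.539868,  e^(−rT) = 0.946772
E₀ = V₀·N(d₁) − D·e^(−rT)·N(d₂)
   = 494.9424·0.838195 − 322.7885·0.946772·0.539868 = 249.870866
B₀ = V₀ − E₀ = 494.9424 − 249.870866 = 245.071534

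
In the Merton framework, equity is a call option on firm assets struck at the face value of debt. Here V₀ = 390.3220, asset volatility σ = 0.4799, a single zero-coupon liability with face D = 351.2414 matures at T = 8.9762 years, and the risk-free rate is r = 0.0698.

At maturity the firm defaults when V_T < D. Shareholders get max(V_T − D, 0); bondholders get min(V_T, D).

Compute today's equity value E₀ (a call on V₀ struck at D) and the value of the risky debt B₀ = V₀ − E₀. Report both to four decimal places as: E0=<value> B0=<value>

E0=269.2327 B0=121.0893

d₁ = [ln(V₀/D) + (r + σ²/2)T] / (σ√T)
   = [ln(390.3220/351.2414) + (0.0698 + 0.5·0.4799²)·8.9762] / (0.4799·√8.9762)
   = [0.105498 + 1.660166] / 1.437795 = 1.228036
d₂ = d₁ − σ√T = 1.228036 − 1.437795 = -0.209759
N(d₁) = 0.890283,  N(d₂) = 0.416928,  e^(−rT) = 0.534438
E₀ = V₀·N(d₁) − D·e^(−rT)·N(d₂)
   = 390.3220·0.890283 − 351.2414·0.534438·0.416928 = 269.232747
B₀ = V₀ − E₀ = 390.3220 − 269.232747 = 121.089253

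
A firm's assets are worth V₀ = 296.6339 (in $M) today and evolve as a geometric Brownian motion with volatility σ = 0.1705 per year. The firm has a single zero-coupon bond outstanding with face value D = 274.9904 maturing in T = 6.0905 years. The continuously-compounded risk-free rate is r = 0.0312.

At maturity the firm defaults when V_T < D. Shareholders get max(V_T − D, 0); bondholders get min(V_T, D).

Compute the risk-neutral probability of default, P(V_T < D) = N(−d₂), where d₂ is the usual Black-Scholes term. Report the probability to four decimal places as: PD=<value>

d₁ = [ln(V₀/D) + (r + σ²/2)T] / (σ√T)
   = [ln(296.6339/274.9904) + (0.0312 + 0.5·0.1705²)·6.0905] / (0.1705·√6.0905)
   = [0.075763 + 0.278550] / 0.420776 = 0.842045
d₂ = d₁ − σ√T = 0.842045 − 0.420776 = 0.421269
risk-neutral PD = N(−d₂) = N(-0.421269) = 0.336779

PD=0.3368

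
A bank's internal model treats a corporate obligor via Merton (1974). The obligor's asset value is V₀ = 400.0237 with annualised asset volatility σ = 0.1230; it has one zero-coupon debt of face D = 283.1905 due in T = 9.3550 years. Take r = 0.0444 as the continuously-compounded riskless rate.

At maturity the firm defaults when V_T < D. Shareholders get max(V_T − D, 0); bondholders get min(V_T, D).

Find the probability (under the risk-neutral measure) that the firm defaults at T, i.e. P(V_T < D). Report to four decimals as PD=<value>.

PD=0.0333

d₁ = [ln(V₀/D) + (r + σ²/2)T] / (σ√T)
   = [ln(400.0237/283.1905) + (0.0444 + 0.5·0.1230²)·9.3550] / (0.1230·√9.3550)
   = [0.345404 + 0.486128] / 0.376207 = 2.210303
d₂ = d₁ − σ√T = 2.210303 − 0.376207 = 1.834096
risk-neutral PD = N(−d₂) = N(-1.834096) = 0.033320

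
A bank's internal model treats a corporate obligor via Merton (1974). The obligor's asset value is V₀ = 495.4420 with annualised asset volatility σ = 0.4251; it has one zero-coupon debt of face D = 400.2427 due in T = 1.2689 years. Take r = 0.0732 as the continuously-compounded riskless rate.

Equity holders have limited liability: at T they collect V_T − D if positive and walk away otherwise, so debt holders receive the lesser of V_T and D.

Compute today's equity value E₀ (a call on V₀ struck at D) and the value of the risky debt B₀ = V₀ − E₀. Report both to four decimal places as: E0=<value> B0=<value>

E0=162.3778 B0=333.0642

d₁ = [ln(V₀/D) + (r + σ²/2)T] / (σ√T)
   = [ln(495.4420/400.2427) + (0.0732 + 0.5·0.4251²)·1.2689] / (0.4251·√1.2689)
   = [0.213379 + 0.207535] / 0.478856 = 0.879000
d₂ = d₁ − σ√T = 0.879000 − 0.478856 = 0.400144
N(d₁) = 0.810299,  N(d₂) = 0.655475,  e^(−rT) = 0.911300
E₀ = V₀·N(d₁) − D·e^(−rT)·N(d₂)
   = 495.4420·0.810299 − 400.2427·0.911300·0.655475 = 162.377765
B₀ = V₀ − E₀ = 495.4420 − 162.377765 = 333.064235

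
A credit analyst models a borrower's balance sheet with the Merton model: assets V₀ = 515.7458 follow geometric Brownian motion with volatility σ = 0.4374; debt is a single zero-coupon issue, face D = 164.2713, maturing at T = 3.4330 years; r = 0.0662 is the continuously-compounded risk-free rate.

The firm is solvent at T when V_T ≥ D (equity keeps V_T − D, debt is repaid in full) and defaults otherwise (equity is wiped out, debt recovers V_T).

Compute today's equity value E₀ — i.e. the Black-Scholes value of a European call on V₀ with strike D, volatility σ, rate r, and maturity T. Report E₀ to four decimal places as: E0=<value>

E0=388.5602

d₁ = [ln(V₀/D) + (r + σ²/2)T] / (σ√T)
   = [ln(515.7458/164.2713) + (0.0662 + 0.5·0.4374²)·3.4330] / (0.4374·√3.4330)
   = [1.144095 + 0.555663] / 0.810430 = 2.097352
d₂ = d₁ − σ√T = 2.097352 − 0.810430 = 1.286922
N(d₁) = 0.982019,  N(d₂) = 0.900939,  e^(−rT) = 0.796710
E₀ = V₀·N(d₁) − D·e^(−rT)·N(d₂)
   = 515.7458·0.982019 − 164.2713·0.796710·0.900939 = 388.560224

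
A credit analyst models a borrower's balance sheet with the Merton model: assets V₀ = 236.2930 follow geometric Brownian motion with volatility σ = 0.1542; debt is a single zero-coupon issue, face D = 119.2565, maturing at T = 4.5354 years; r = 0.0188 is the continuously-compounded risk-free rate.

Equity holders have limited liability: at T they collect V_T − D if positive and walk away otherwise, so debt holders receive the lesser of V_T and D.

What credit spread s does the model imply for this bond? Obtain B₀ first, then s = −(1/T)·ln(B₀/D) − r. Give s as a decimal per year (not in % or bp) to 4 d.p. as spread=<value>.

d₁ = [ln(V₀/D) + (r + σ²/2)T] / (σ√T)
   = [ln(236.2930/119.2565) + (0.0188 + 0.5·0.1542²)·4.5354] / (0.1542·√4.5354)
   = [0.683796 + 0.139186] / 0.328392 = 2.506099
d₂ = d₁ − σ√T = 2.506099 − 0.328392 = 2.177707
N(d₁) = 0.993896,  N(d₂) = 0.985286,  e^(−rT) = 0.918268
E₀ = V₀·N(d₁) − D·e^(−rT)·N(d₂)
   = 236.2930·0.993896 − 119.2565·0.918268·0.985286 = 126.952603
B₀ = V₀ − E₀ = 236.2930 − 126.952603 = 109.340397
spread = −(1/T)·ln(B₀/D) − r = −(1/4.5354)·ln(109.340397/119.2565) − 0.0188 = 0.00034070

spread=0.0003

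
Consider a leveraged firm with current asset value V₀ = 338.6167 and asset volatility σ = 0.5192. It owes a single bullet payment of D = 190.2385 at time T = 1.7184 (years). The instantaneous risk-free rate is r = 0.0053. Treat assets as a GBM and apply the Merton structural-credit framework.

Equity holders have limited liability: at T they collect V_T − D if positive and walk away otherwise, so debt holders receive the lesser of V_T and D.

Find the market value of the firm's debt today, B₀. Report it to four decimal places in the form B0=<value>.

d₁ = [ln(V₀/D) + (r + σ²/2)T] / (σ√T)
   = [ln(338.6167/190.2385) + (0.0053 + 0.5·0.5192²)·1.7184] / (0.5192·√1.7184)
   = [0.576590 + 0.240721] / 0.680608 = 1.200855
d₂ = d₁ − σ√T = 1.200855 − 0.680608 = 0.520247
N(d₁) = 0.885096,  N(d₂) = 0.698554,  e^(−rT) = 0.990934
E₀ = V₀·N(d₁) − D·e^(−rT)·N(d₂)
   = 338.6167·0.885096 − 190.2385·0.990934·0.698554 = 168.021257
B₀ = V₀ − E₀ = 338.6167 − 168.021257 = 170.595443

B0=170.5954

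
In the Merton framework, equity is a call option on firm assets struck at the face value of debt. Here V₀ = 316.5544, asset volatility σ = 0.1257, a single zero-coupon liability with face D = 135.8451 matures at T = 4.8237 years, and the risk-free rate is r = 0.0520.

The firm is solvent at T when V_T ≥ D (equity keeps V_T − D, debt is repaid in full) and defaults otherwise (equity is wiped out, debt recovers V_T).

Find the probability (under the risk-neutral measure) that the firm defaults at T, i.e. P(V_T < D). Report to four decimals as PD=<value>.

PD=0.0001

d₁ = [ln(V₀/D) + (r + σ²/2)T] / (σ√T)
   = [ln(316.5544/135.8451) + (0.0520 + 0.5·0.1257²)·4.8237] / (0.1257·√4.8237)
   = [0.845980 + 0.288941] / 0.276074 = 4.110930
d₂ = d₁ − σ√T = 4.110930 − 0.276074 = 3.834856
risk-neutral PD = N(−d₂) = N(-3.834856) = 0.000063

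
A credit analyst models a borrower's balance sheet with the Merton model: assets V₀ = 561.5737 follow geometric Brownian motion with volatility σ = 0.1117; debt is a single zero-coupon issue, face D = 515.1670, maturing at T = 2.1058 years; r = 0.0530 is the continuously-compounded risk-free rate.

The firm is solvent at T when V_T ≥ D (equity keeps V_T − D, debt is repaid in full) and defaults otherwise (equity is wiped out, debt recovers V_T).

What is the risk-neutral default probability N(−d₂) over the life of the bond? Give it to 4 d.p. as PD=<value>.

d₁ = [ln(V₀/D) + (r + σ²/2)T] / (σ√T)
   = [ln(561.5737/515.1670) + (0.0530 + 0.5·0.1117²)·2.1058] / (0.1117·√2.1058)
   = [0.086252 + 0.124744] / 0.162092 = 1.301706
d₂ = d₁ − σ√T = 1.301706 − 0.162092 = 1.139614
risk-neutral PD = N(−d₂) = N(-1.139614) = 0.127224

PD=0.1272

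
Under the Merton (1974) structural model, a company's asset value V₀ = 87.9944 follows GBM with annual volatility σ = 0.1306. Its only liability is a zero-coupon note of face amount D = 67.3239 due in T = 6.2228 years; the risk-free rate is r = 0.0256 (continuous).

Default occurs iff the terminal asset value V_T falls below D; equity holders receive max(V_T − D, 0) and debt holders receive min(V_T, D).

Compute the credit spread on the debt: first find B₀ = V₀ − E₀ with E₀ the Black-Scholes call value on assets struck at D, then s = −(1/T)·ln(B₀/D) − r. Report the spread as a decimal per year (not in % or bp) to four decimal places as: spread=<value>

d₁ = [ln(V₀/D) + (r + σ²/2)T] / (σ√T)
   = [ln(87.9944/67.3239) + (0.0256 + 0.5·0.1306²)·6.2228] / (0.1306·√6.2228)
   = [0.267758 + 0.212373] / 0.325789 = 1.473749
d₂ = d₁ − σ√T = 1.473749 − 0.325789 = 1.147960
N(d₁) = 0.929725,  N(d₂) = 0.874507,  e^(−rT) = 0.852737
E₀ = V₀·N(d₁) − D·e^(−rT)·N(d₂)
   = 87.9944·0.929725 − 67.3239·0.852737·0.874507 = 31.605499
B₀ = V₀ − E₀ = 87.9944 − 31.605499 = 56.388901
spread = −(1/T)·ln(B₀/D) − r = −(1/6.2228)·ln(56.388901/67.3239) − 0.0256 = 0.00288283

spread=0.0029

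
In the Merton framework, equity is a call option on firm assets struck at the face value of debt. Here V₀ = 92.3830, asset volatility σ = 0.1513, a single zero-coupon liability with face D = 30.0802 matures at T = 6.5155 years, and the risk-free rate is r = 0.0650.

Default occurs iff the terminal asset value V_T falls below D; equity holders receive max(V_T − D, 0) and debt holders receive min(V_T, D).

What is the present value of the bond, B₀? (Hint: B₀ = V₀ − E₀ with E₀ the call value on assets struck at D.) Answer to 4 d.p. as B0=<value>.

B0=19.6948

d₁ = [ln(V₀/D) + (r + σ²/2)T] / (σ√T)
   = [ln(92.3830/30.0802) + (0.0650 + 0.5·0.1513²)·6.5155] / (0.1513·√6.5155)
   = [1.122076 + 0.498083] / 0.386200 = 4.195124
d₂ = d₁ − σ√T = 4.195124 − 0.386200 = 3.808923
N(d₁) = 0.999986,  N(d₂) = 0.999930,  e^(−rT) = 0.654746
E₀ = V₀·N(d₁) − D·e^(−rT)·N(d₂)
   = 92.3830·0.999986 − 30.0802·0.654746·0.999930 = 72.688216
B₀ = V₀ − E₀ = 92.3830 − 72.688216 = 19.694784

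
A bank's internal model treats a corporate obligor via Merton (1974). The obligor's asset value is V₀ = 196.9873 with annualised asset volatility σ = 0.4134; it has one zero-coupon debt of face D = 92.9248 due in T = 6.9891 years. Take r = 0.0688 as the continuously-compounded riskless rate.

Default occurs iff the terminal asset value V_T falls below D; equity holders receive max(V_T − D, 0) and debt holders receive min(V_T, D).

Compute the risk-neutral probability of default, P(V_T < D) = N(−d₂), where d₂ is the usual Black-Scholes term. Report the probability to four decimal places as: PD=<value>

PD=0.2806

d₁ = [ln(V₀/D) + (r + σ²/2)T] / (σ√T)
   = [ln(196.9873/92.9248) + (0.0688 + 0.5·0.4134²)·6.9891] / (0.4134·√6.9891)
   = [0.751349 + 1.078067] / 1.092902 = 1.673907
d₂ = d₁ − σ√T = 1.673907 − 1.092902 = 0.581005
risk-neutral PD = N(−d₂) = N(-0.581005) = 0.280618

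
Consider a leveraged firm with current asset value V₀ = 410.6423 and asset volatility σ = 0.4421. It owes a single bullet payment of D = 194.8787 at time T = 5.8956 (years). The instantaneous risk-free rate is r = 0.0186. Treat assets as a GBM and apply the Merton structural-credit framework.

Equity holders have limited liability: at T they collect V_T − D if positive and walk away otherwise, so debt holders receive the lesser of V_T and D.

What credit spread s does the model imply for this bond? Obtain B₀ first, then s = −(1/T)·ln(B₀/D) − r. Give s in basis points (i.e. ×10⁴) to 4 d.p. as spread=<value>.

spread=342.8400

d₁ = [ln(V₀/D) + (r + σ²/2)T] / (σ√T)
   = [ln(410.6423/194.8787) + (0.0186 + 0.5·0.4421²)·5.8956] / (0.4421·√5.8956)
   = [0.745345 + 0.685813] / 1.073457 = 1.333224
d₂ = d₁ − σ√T = 1.333224 − 1.073457 = 0.259767
N(d₁) = 0.908771,  N(d₂) = 0.602478,  e^(−rT) = 0.896140
E₀ = V₀·N(d₁) − D·e^(−rT)·N(d₂)
   = 410.6423·0.908771 − 194.8787·0.896140·0.602478 = 267.963723
B₀ = V₀ − E₀ = 410.6423 − 267.963723 = 142.678577
spread = −(1/T)·ln(B₀/D) − r = −(1/5.8956)·ln(142.678577/194.8787) − 0.0186 = 0.03428400
in basis points: 0.03428400 × 10⁴ = 342.8400 bp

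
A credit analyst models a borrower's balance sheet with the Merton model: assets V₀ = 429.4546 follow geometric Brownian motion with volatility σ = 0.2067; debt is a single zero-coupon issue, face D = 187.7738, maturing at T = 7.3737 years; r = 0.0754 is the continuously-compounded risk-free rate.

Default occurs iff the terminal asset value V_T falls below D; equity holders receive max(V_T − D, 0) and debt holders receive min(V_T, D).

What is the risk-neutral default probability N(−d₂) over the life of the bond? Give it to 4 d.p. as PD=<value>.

d₁ = [ln(V₀/D) + (r + σ²/2)T] / (σ√T)
   = [ln(429.4546/187.7738) + (0.0754 + 0.5·0.2067²)·7.3737] / (0.2067·√7.3737)
   = [0.827278 + 0.713497] / 0.561285 = 2.745087
d₂ = d₁ − σ√T = 2.745087 − 0.561285 = 2.183802
risk-neutral PD = N(−d₂) = N(-2.183802) = 0.014488

PD=0.0145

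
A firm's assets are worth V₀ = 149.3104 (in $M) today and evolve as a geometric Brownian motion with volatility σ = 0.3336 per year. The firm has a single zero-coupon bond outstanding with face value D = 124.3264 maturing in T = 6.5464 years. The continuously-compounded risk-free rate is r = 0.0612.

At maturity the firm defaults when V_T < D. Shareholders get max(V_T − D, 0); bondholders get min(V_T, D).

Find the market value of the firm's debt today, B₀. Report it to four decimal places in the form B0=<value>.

B0=70.0039

d₁ = [ln(V₀/D) + (r + σ²/2)T] / (σ√T)
   = [ln(149.3104/124.3264) + (0.0612 + 0.5·0.3336²)·6.5464] / (0.3336·√6.5464)
   = [0.183117 + 0.764911] / 0.853547 = 1.110692
d₂ = d₁ − σ√T = 1.110692 − 0.853547 = 0.257145
N(d₁) = 0.866650,  N(d₂) = 0.601467,  e^(−rT) = 0.669891
E₀ = V₀·N(d₁) − D·e^(−rT)·N(d₂)
   = 149.3104·0.866650 − 124.3264·0.669891·0.601467 = 79.306524
B₀ = V₀ − E₀ = 149.3104 − 79.306524 = 70.003876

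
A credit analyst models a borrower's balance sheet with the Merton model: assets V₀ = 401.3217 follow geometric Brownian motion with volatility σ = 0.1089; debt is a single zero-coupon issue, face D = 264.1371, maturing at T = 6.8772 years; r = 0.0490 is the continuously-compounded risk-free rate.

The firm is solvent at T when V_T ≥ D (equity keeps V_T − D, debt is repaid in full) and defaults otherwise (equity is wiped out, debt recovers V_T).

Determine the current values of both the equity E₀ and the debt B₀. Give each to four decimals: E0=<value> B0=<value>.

d₁ = [ln(V₀/D) + (r + σ²/2)T] / (σ√T)
   = [ln(401.3217/264.1371) + (0.0490 + 0.5·0.1089²)·6.8772] / (0.1089·√6.8772)
   = [0.418295 + 0.377762] / 0.285584 = 2.787471
d₂ = d₁ − σ√T = 2.787471 − 0.285584 = 2.501888
N(d₁) = 0.997344,  N(d₂) = 0.993823,  e^(−rT) = 0.713921
E₀ = V₀·N(d₁) − D·e^(−rT)·N(d₂)
   = 401.3217·0.997344 − 264.1371·0.713921·0.993823 = 212.847464
B₀ = V₀ − E₀ = 401.3217 − 212.847464 = 188.474236

E0=212.8475 B0=188.4742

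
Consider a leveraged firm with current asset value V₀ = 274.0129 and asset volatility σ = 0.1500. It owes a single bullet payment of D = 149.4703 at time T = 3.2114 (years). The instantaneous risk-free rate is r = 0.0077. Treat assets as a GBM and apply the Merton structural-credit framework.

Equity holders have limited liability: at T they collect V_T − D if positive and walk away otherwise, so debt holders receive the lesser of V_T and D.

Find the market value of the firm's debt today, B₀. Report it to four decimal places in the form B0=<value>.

B0=145.6494

d₁ = [ln(V₀/D) + (r + σ²/2)T] / (σ√T)
   = [ln(274.0129/149.4703) + (0.0077 + 0.5·0.1500²)·3.2114] / (0.1500·√3.2114)
   = [0.606077 + 0.060856] / 0.268806 = 2.481099
d₂ = d₁ − σ√T = 2.481099 − 0.268806 = 2.212293
N(d₁) = 0.993451,  N(d₂) = 0.986527,  e^(−rT) = 0.975575
E₀ = V₀·N(d₁) − D·e^(−rT)·N(d₂)
   = 274.0129·0.993451 − 149.4703·0.975575·0.986527 = 128.363519
B₀ = V₀ − E₀ = 274.0129 − 128.363519 = 145.649381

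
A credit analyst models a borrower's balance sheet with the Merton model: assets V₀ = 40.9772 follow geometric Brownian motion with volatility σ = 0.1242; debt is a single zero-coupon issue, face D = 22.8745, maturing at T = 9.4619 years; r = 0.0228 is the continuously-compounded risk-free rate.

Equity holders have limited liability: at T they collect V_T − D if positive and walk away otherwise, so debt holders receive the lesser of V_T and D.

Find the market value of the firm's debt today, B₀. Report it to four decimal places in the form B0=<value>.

d₁ = [ln(V₀/D) + (r + σ²/2)T] / (σ√T)
   = [ln(40.9772/22.8745) + (0.0228 + 0.5·0.1242²)·9.4619] / (0.1242·√9.4619)
   = [0.582993 + 0.288709] / 0.382042 = 2.281694
d₂ = d₁ − σ√T = 2.281694 − 0.382042 = 1.899652
N(d₁) = 0.988746,  N(d₂) = 0.971261,  e^(−rT) = 0.805952
E₀ = V₀·N(d₁) − D·e^(−rT)·N(d₂)
   = 40.9772·0.988746 − 22.8745·0.805952·0.971261 = 22.610142
B₀ = V₀ − E₀ = 40.9772 − 22.610142 = 18.367058

B0=18.3671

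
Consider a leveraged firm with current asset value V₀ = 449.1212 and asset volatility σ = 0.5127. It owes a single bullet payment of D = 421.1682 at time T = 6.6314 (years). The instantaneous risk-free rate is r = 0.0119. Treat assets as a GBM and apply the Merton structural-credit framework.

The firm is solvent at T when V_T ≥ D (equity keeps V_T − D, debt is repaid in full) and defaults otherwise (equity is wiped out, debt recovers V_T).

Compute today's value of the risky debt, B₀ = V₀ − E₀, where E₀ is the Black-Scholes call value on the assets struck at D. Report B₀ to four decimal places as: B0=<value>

d₁ = [ln(V₀/D) + (r + σ²/2)T] / (σ√T)
   = [ln(449.1212/421.1682) + (0.0119 + 0.5·0.5127²)·6.6314] / (0.5127·√6.6314)
   = [0.064261 + 0.950483] / 1.320280 = 0.768582
d₂ = d₁ − σ√T = 0.768582 − 1.320280 = -0.551698
N(d₁) = 0.778929,  N(d₂) = 0.290578,  e^(−rT) = 0.924120
E₀ = V₀·N(d₁) − D·e^(−rT)·N(d₂)
   = 449.1212·0.778929 − 421.1682·0.924120·0.290578 = 236.737919
B₀ = V₀ − E₀ = 449.1212 − 236.737919 = 212.383281

B0=212.3833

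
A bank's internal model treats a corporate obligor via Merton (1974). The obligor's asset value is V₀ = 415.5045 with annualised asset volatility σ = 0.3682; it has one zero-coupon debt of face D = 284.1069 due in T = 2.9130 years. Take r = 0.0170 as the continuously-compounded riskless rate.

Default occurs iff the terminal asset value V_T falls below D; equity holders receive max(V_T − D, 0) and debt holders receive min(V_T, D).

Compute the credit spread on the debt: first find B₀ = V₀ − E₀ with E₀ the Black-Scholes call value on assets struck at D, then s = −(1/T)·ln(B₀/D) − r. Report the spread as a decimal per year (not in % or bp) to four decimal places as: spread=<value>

spread=0.0405

d₁ = [ln(V₀/D) + (r + σ²/2)T] / (σ√T)
   = [ln(415.5045/284.1069) + (0.0170 + 0.5·0.3682²)·2.9130] / (0.3682·√2.9130)
   = [0.380143 + 0.246981] / 0.628426 = 0.997927
d₂ = d₁ − σ√T = 0.997927 − 0.628426 = 0.369502
N(d₁) = 0.840843,  N(d₂) = 0.644123,  e^(−rT) = 0.951685
E₀ = V₀·N(d₁) − D·e^(−rT)·N(d₂)
   = 415.5045·0.840843 − 284.1069·0.951685·0.644123 = 175.215734
B₀ = V₀ − E₀ = 415.5045 − 175.215734 = 240.288766
spread = −(1/T)·ln(B₀/D) − r = −(1/2.9130)·ln(240.288766/284.1069) − 0.0170 = 0.04050401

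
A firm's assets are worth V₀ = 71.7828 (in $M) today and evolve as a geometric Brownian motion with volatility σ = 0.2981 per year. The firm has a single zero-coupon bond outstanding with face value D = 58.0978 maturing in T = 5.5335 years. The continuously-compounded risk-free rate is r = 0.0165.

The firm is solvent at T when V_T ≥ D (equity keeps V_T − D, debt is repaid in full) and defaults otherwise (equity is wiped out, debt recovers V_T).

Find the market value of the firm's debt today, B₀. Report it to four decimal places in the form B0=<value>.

d₁ = [ln(V₀/D) + (r + σ²/2)T] / (σ√T)
   = [ln(71.7828/58.0978) + (0.0165 + 0.5·0.2981²)·5.5335] / (0.2981·√5.5335)
   = [0.211517 + 0.337166] / 0.701232 = 0.782456
d₂ = d₁ − σ√T = 0.782456 − 0.701232 = 0.081223
N(d₁) = 0.783027,  N(d₂) = 0.532368,  e^(−rT) = 0.912741
E₀ = V₀·N(d₁) − D·e^(−rT)·N(d₂)
   = 71.7828·0.783027 − 58.0978·0.912741·0.532368 = 27.977299
B₀ = V₀ − E₀ = 71.7828 − 27.977299 = 43.805501

B0=43.8055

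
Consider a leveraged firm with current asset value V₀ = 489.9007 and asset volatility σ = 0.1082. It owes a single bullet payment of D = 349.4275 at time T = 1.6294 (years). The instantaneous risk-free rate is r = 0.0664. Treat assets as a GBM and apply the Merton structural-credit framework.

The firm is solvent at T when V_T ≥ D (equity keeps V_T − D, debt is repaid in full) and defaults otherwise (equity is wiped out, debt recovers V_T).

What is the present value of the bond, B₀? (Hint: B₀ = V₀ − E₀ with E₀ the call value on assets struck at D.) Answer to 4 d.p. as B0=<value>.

d₁ = [ln(V₀/D) + (r + σ²/2)T] / (σ√T)
   = [ln(489.9007/349.4275) + (0.0664 + 0.5·0.1082²)·1.6294] / (0.1082·√1.6294)
   = [0.337907 + 0.117730] / 0.138115 = 3.298964
d₂ = d₁ − σ√T = 3.298964 − 0.138115 = 3.160849
N(d₁) = 0.999515,  N(d₂) = 0.999213,  e^(−rT) = 0.897455
E₀ = V₀·N(d₁) − D·e^(−rT)·N(d₂)
   = 489.9007·0.999515 − 349.4275·0.897455·0.999213 = 176.314152
B₀ = V₀ − E₀ = 489.9007 − 176.314152 = 313.586548

B0=313.5865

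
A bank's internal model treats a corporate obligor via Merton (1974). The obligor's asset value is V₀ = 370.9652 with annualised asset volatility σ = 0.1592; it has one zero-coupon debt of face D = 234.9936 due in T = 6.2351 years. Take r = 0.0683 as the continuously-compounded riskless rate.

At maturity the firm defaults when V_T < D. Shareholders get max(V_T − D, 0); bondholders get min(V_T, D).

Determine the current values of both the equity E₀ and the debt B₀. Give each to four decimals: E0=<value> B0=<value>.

E0=217.8964 B0=153.0688

d₁ = [ln(V₀/D) + (r + σ²/2)T] / (σ√T)
   = [ln(370.9652/234.9936) + (0.0683 + 0.5·0.1592²)·6.2351] / (0.1592·√6.2351)
   = [0.456550 + 0.504871] / 0.397525 = 2.418514
d₂ = d₁ − σ√T = 2.418514 − 0.397525 = 2.020989
N(d₁) = 0.992208,  N(d₂) = 0.978360,  e^(−rT) = 0.653210
E₀ = V₀·N(d₁) − D·e^(−rT)·N(d₂)
   = 370.9652·0.992208 − 234.9936·0.653210·0.978360 = 217.896385
B₀ = V₀ − E₀ = 370.9652 − 217.896385 = 153.068815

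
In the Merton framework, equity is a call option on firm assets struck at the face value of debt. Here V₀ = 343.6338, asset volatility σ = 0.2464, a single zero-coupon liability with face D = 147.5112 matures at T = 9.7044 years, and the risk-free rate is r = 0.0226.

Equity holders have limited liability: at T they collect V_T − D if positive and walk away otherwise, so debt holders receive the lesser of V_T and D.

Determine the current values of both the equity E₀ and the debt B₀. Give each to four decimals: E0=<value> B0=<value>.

d₁ = [ln(V₀/D) + (r + σ²/2)T] / (σ√T)
   = [ln(343.6338/147.5112) + (0.0226 + 0.5·0.2464²)·9.7044] / (0.2464·√9.7044)
   = [0.845672 + 0.513911] / 0.767582 = 1.771254
d₂ = d₁ − σ√T = 1.771254 − 0.767582 = 1.003671
N(d₁) = 0.961741,  N(d₂) = 0.842231,  e^(−rT) = 0.803065
E₀ = V₀·N(d₁) − D·e^(−rT)·N(d₂)
   = 343.6338·0.961741 − 147.5112·0.803065·0.842231 = 230.714958
B₀ = V₀ − E₀ = 343.6338 − 230.714958 = 112.918842

E0=230.7150 B0=112.9188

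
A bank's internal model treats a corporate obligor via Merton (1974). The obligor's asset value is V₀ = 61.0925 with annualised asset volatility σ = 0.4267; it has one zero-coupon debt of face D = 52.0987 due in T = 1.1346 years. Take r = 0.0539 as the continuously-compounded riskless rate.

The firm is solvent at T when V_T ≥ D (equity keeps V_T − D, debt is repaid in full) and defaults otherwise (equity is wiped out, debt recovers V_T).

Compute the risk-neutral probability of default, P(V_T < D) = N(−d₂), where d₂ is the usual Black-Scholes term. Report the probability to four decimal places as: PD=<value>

PD=0.3983

d₁ = [ln(V₀/D) + (r + σ²/2)T] / (σ√T)
   = [ln(61.0925/52.0987) + (0.0539 + 0.5·0.4267²)·1.1346] / (0.4267·√1.1346)
   = [0.159249 + 0.164445] / 0.454511 = 0.712181
d₂ = d₁ − σ√T = 0.712181 − 0.454511 = 0.257671
risk-neutral PD = N(−d₂) = N(-0.257671) = 0.398331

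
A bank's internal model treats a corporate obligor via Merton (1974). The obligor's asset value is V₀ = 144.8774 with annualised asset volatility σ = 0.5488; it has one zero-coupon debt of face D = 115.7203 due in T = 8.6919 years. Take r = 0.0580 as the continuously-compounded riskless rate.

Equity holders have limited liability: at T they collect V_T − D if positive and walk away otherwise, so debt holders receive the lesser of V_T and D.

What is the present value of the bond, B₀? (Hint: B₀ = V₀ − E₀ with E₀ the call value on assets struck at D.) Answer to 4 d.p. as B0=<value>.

B0=40.2195

d₁ = [ln(V₀/D) + (r + σ²/2)T] / (σ√T)
   = [ln(144.8774/115.7203) + (0.0580 + 0.5·0.5488²)·8.6919] / (0.5488·√8.6919)
   = [0.224712 + 1.813050] / 1.617974 = 1.259453
d₂ = d₁ − σ√T = 1.259453 − 1.617974 = -0.358521
N(d₁) = 0.896067,  N(d₂) = 0.359977,  e^(−rT) = 0.604031
E₀ = V₀·N(d₁) − D·e^(−rT)·N(d₂)
   = 144.8774·0.896067 − 115.7203·0.604031·0.359977 = 104.657919
B₀ = V₀ − E₀ = 144.8774 − 104.657919 = 40.219481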